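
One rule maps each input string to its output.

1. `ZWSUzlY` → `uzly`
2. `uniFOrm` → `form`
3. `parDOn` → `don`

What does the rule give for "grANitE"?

nite

Each output is the input with this applied: delete the first 3 characters, then convert every letter to lowercase.
Working it through for "grANitE": intermediate "NitE", final "nite".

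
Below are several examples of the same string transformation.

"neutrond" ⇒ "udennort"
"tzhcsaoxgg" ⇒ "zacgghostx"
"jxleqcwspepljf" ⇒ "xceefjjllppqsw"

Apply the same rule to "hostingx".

xghinost

What's happening: sort the characters into alphabetical order, then move the last character to the front.
Starting from "hostingx": after the first operation, "ghinostx"; after the second, "xghinost".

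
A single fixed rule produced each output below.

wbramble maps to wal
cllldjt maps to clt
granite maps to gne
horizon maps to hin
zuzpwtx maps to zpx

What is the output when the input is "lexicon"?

lin

The transformation: keep one character in every 3, starting at position 1 (positions 1st, 4th, 7th, ...).
For "lexicon" the result is "lin".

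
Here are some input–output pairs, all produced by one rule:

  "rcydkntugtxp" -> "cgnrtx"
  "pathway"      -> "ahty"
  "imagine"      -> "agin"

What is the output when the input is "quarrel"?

What's happening: sort the characters into alphabetical order, then keep every other character starting from the first (positions 1st, 3rd, 5th, ...).
Working it through for "quarrel": intermediate "aelqrru", final "alru".

alru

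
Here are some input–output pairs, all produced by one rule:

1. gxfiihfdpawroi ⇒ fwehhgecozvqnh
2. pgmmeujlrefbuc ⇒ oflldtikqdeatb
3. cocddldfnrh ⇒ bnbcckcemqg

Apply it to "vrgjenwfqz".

uqfidmvepy

The rule is to shift every letter 1 place backward in the alphabet (wrapping around).
Applying that to "vrgjenwfqz" gives "uqfidmvepy".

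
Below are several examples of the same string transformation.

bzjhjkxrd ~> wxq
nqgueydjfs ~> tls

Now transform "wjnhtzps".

am

Rule — keep one character in every 3, starting at position 3 (positions 3rd, 6th, 9th, ...), then shift every letter 13 places forward in the alphabet (wrapping around) — i.e. ROT13.
Working it through for "wjnhtzps": intermediate "nz", final "am".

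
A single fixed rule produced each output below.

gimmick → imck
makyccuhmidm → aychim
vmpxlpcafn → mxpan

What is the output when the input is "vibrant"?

irnt

What's happening: swap each adjacent pair of characters (1↔2, 3↔4, ...), then keep every other character starting from the first (positions 1st, 3rd, 5th, ...).
Applying that to "vibrant" gives "irnt".
(Check on "vmpxlpcafn": → "mvxpplacnf" → "mxpan" ✓)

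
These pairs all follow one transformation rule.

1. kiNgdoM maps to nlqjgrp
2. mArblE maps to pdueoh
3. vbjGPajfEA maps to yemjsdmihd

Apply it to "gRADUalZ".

judgxdoc

The pattern: shift every letter 3 places forward in the alphabet (wrapping around), then convert every letter to lowercase.
On "gRADUalZ" that produces "judgxdoc".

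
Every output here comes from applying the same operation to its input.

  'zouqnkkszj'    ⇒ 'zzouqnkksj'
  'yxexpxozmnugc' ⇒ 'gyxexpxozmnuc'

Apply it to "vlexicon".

The transformation: move the last character to the front, then swap the first and last characters.
"vlexicon" → "ovlexicn".

ovlexicn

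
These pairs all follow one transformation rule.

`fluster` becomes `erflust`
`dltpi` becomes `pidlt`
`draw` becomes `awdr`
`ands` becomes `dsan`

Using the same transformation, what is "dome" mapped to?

The pattern: move the last 2 characters to the front (rotate right by 2).
On "dome" that produces "medo".

medo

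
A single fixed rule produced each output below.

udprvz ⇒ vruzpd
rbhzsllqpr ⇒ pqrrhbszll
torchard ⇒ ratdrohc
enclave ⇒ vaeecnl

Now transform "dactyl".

Each output is the input with this applied: move the last 3 characters to the front (rotate right by 3), then swap each adjacent pair of characters (1↔2, 3↔4, ...).
On "dactyl": the first step gives "tyldac", and the second then gives "ytdlca".

ytdlca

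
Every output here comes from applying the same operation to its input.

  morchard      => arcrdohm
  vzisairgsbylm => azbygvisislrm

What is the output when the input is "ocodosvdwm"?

Each output is the input with this applied: sort the characters into alphabetical order, then take characters alternately from the front and the back (1st, last, 2nd, 2nd-last, ...).
Applying both steps to "ocodosvdwm": "cddmooosvw", then "cwdvdsmooo".

cwdvdsmooo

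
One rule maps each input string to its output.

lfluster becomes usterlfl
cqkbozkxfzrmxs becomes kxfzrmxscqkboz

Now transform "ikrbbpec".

The rule is to swap the front and back halves of the string, then move the last character to the front.
On "ikrbbpec": the first step gives "bpecikrb", and the second then gives "bbpecikr".

bbpecikr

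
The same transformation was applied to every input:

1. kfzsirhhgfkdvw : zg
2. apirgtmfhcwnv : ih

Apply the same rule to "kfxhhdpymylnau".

The pattern: keep every other character starting from the first (positions 1st, 3rd, 5th, ...), then keep one character in every 3, starting at position 2 (positions 2nd, 5th, 8th, ...).
Working it through for "kfxhhdpymylnau": intermediate "kxhpmla", final "xm".

xm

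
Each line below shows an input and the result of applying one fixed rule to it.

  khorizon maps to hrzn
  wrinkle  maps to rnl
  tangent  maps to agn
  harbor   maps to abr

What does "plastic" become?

The transformation: keep every other character starting from the second (positions 2nd, 4th, 6th, ...).
Doing the same to "plastic": "lsi".

lsi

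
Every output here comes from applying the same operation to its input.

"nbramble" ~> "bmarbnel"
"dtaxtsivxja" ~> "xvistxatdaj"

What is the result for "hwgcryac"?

yrcgwhca

Looking at the pairs, the operation is to move the last 2 characters to the front (rotate right by 2), then reverse the string.
"hwgcryac" → "achwgcry" → "yrcgwhca".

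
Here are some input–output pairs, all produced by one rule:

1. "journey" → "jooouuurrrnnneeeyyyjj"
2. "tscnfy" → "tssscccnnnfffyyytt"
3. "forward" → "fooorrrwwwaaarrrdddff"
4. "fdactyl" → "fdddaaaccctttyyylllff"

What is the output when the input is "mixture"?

miiixxxtttuuurrreeemm

The transformation: repeat every character 3 times, then move the first 2 characters to the end (rotate left by 2).
"mixture" → "mmmiiixxxtttuuurrreee" → "miiixxxtttuuurrreeemm".
(Check on "journey": → "jjjooouuurrrnnneeeyyy" → "jooouuurrrnnneeeyyyjj" ✓)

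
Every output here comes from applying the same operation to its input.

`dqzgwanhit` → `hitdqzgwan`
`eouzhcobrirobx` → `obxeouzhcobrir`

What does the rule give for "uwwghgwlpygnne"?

Rule — move the last 3 characters to the front (rotate right by 3).
For "uwwghgwlpygnne" the result is "nneuwwghgwlpyg".

nneuwwghgwlpyg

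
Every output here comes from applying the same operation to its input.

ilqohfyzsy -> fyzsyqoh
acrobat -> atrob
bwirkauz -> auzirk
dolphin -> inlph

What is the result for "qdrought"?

Rule — delete the first 2 characters, then move the first 3 characters to the end (rotate left by 3).
Starting from "qdrought": after the first operation, "rought"; after the second, "ghtrou".

ghtrou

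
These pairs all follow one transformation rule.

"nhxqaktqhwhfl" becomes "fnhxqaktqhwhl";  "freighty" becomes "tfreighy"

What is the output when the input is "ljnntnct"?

Looking at the pairs, the operation is to move the last character to the front, then swap the first and last characters.
Starting from "ljnntnct": after the first operation, "tljnntnc"; after the second, "cljnntnt".

cljnntnt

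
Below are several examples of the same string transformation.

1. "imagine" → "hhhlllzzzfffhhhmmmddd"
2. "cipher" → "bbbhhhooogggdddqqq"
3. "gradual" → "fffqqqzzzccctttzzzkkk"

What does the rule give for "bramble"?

aaaqqqzzzlllaaakkkddd

The transformation: shift every letter 1 place backward in the alphabet (wrapping around), then repeat every character 3 times.
Starting from "bramble": after the first operation, "aqzlakd"; after the second, "aaaqqqzzzlllaaakkkddd".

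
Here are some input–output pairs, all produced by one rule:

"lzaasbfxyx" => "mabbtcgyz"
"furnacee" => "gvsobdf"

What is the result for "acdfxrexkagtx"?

bdegysfylbhu

The rule is to delete the last character, then shift every letter 1 place forward in the alphabet (wrapping around).
"acdfxrexkagtx" → "acdfxrexkagt" → "bdegysfylbhu".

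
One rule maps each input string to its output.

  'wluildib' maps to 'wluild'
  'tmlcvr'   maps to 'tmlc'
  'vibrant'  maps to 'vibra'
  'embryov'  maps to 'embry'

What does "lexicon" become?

The transformation: delete the last 2 characters.
So "lexicon" becomes "lexic".

lexic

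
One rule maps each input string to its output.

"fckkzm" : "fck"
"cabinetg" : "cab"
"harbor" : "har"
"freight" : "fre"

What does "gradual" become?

The pattern: keep only the first 3 characters.
So "gradual" becomes "gra".

gra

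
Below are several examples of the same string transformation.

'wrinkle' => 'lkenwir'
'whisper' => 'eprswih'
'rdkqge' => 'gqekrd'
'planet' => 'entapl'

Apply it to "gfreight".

hgtigefr

The transformation: move the last 2 characters to the front (rotate right by 2), then take characters alternately from the front and the back (1st, last, 2nd, 2nd-last, ...).
Applying both steps to "gfreight": "htgfreig", then "hgtigefr".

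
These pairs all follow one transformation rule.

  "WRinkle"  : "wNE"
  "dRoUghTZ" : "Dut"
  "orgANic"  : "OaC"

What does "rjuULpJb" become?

Ruj

What's happening: keep one character in every 3, starting at position 1 (positions 1st, 4th, 7th, ...), then flip the case of every letter.
On "rjuULpJb": the first step gives "rUJ", and the second then gives "Ruj".
(Check on "dRoUghTZ": → "dUT" → "Dut" ✓)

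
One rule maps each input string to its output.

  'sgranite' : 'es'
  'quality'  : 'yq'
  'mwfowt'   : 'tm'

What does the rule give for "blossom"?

In each case the input is transformed by: move the last character to the front, then keep only the first 2 characters.
On "blossom": the first step gives "mblosso", and the second then gives "mb".
(Check on "quality": → "yqualit" → "yq" ✓)

mb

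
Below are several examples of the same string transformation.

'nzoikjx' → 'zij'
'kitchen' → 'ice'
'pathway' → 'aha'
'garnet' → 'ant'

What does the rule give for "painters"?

What's happening: keep every other character starting from the second (positions 2nd, 4th, 6th, ...).
For "painters" the result is "anes".

anes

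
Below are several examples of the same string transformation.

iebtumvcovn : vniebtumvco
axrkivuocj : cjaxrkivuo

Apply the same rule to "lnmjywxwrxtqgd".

gdlnmjywxwrxtq

Looking at the pairs, the operation is to move the last 2 characters to the front (rotate right by 2).
"lnmjywxwrxtqgd" → "gdlnmjywxwrxtq".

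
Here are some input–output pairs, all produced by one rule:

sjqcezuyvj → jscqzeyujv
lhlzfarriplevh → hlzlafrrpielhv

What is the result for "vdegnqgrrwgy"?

The pattern: swap each adjacent pair of characters (1↔2, 3↔4, ...).
"vdegnqgrrwgy" → "dvgeqnrgwryg".

dvgeqnrgwryg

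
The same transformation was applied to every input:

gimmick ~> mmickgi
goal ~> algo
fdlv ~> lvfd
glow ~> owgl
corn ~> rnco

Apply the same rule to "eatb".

tbea

Rule — move the first 2 characters to the end (rotate left by 2).
On "eatb" that produces "tbea".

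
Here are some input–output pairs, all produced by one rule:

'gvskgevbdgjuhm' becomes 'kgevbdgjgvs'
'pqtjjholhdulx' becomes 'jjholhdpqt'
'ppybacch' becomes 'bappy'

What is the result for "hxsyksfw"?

ykhxs

Looking at the pairs, the operation is to delete the last 3 characters, then move the first 3 characters to the end (rotate left by 3).
Starting from "hxsyksfw": after the first operation, "hxsyk"; after the second, "ykhxs".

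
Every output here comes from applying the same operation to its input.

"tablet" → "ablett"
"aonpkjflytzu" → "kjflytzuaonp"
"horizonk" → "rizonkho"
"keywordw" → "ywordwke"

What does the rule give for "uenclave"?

The transformation: move the last 2 characters to the front (rotate right by 2), then swap the front and back halves of the string.
On "uenclave": the first step gives "veuencla", and the second then gives "nclaveue".

nclaveue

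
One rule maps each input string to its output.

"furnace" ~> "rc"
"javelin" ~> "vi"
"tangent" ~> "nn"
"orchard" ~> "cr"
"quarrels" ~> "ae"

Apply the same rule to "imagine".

The rule is to keep one character in every 3, starting at position 3 (positions 3rd, 6th, 9th, ...).
"imagine" → "an".

an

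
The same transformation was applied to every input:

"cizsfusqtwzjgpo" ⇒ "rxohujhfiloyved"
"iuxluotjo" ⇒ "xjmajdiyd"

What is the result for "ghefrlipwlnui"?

vwtugaxelacjx

Rule — shift every letter 11 places backward in the alphabet (wrapping around).
On "ghefrlipwlnui" that produces "vwtugaxelacjx".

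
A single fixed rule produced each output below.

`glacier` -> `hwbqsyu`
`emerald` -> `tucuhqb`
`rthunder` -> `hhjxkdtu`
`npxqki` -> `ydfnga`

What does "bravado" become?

The rule is to move the last character to the front, then shift every letter 10 places backward in the alphabet (wrapping around).
For "bravado", step one produces "obravad"; step two turns that into "erhqlqt".
(Check on "glacier": → "rglacie" → "hwbqsyu" ✓)

erhqlqt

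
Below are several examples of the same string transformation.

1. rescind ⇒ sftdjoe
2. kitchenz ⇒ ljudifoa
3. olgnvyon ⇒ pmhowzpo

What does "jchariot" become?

kdibsjpu

Rule — shift every letter 1 place forward in the alphabet (wrapping around).
"jchariot" → "kdibsjpu".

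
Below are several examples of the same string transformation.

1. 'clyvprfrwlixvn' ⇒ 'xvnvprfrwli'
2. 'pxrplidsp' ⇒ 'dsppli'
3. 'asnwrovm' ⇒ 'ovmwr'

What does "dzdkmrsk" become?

What's happening: delete the first 3 characters, then move the last 3 characters to the front (rotate right by 3).
"dzdkmrsk" → "kmrsk" → "rskkm".

rskkm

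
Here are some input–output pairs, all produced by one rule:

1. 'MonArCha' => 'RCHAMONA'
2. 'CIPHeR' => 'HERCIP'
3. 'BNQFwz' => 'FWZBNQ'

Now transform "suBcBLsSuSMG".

The transformation: swap the front and back halves of the string, then convert every letter to uppercase.
Starting from "suBcBLsSuSMG": after the first operation, "sSuSMGsuBcBL"; after the second, "SSUSMGSUBCBL".
(Check on "CIPHeR": → "HeRCIP" → "HERCIP" ✓)

SSUSMGSUBCBL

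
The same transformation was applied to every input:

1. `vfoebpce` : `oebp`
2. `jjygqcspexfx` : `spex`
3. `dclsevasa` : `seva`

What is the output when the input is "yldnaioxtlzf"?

The rule is to move the last 2 characters to the front (rotate right by 2), then keep only the last 4 characters.
"yldnaioxtlzf" → "zfyldnaioxtl" → "oxtl".

oxtl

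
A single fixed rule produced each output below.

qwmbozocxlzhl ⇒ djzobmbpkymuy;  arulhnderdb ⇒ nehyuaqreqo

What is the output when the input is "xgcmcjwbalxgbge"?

ktpzpwjonyktotr

In each case the input is transformed by: shift every letter 13 places forward in the alphabet (wrapping around) — i.e. ROT13.
So "xgcmcjwbalxgbge" becomes "ktpzpwjonyktotr".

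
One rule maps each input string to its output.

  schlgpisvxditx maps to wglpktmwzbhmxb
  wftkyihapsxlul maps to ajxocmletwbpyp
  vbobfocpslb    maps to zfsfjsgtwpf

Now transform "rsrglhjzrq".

Rule — shift every letter 4 places forward in the alphabet (wrapping around).
For "rsrglhjzrq" the result is "vwvkplndvu".

vwvkplndvu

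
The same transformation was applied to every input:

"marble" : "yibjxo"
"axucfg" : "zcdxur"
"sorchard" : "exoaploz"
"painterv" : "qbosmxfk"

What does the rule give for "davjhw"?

getaxs

Rule — swap the front and back halves of the string, then shift every letter 3 places backward in the alphabet (wrapping around).
Applying that to "davjhw" gives "getaxs".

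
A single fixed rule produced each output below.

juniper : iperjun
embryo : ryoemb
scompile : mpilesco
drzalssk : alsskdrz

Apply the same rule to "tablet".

Rule — move the first 3 characters to the end (rotate left by 3).
"tablet" → "lettab".

lettab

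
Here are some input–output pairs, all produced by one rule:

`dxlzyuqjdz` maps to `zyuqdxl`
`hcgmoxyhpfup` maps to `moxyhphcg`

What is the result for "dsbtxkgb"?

txdsb

The rule is to delete the last 3 characters, then move the first 3 characters to the end (rotate left by 3).
Working it through for "dsbtxkgb": intermediate "dsbtx", final "txdsb".
(Check on "hcgmoxyhpfup": → "hcgmoxyhp" → "moxyhphcg" ✓)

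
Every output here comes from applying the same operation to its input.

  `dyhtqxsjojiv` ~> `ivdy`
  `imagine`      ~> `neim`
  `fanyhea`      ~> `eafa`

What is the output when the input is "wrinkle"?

lewr

The pattern: move the first 2 characters to the end (rotate left by 2), then keep only the last 4 characters.
Applying that to "wrinkle" gives "lewr".
(Check on "imagine": → "agineim" → "neim" ✓)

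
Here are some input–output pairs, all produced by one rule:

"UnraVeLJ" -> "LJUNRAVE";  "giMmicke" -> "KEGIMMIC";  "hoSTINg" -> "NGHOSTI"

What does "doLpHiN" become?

INDOLPH

The pattern: move the last 2 characters to the front (rotate right by 2), then convert every letter to uppercase.
"doLpHiN" → "INDOLPH".
(Check on "hoSTINg": → "NghoSTI" → "NGHOSTI" ✓)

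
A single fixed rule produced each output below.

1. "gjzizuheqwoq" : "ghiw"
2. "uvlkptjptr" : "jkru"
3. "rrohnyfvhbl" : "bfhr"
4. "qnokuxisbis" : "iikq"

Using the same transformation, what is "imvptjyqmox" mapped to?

Looking at the pairs, the operation is to keep one character in every 3, starting at position 1 (positions 1st, 4th, 7th, ...), then sort the characters into alphabetical order.
Working it through for "imvptjyqmox": intermediate "ipyo", final "iopy".

iopy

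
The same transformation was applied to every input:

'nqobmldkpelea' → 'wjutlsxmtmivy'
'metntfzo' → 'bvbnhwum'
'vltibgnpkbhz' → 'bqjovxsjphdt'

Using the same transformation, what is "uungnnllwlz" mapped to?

What's happening: shift every letter 8 places forward in the alphabet (wrapping around), then move the first 2 characters to the end (rotate left by 2).
For "uungnnllwlz", step one produces "ccvovvtteth"; step two turns that into "vovvttethcc".
(Check on "vltibgnpkbhz": → "dtbqjovxsjph" → "bqjovxsjphdt" ✓)

vovvttethcc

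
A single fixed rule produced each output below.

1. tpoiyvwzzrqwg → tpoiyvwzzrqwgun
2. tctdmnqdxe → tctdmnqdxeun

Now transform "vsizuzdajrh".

vsizuzdajrhun

In each case the input is transformed by: append "un".
Doing the same to "vsizuzdajrh": "vsizuzdajrhun".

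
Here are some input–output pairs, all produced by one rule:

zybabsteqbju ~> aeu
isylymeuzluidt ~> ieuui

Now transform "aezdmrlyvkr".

ae

The rule is to keep only the vowels.
Applying that to "aezdmrlyvkr" gives "ae".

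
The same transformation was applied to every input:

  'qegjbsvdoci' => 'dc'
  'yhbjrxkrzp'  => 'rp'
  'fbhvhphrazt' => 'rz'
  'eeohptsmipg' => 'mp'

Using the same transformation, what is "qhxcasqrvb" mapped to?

rb

The rule is to keep every other character starting from the second (positions 2nd, 4th, 6th, ...), then delete the first 3 characters.
Working it through for "qhxcasqrvb": intermediate "hcsrb", final "rb".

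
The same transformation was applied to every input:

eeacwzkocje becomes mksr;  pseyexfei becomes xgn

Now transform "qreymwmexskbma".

yguau

Looking at the pairs, the operation is to shift every letter 8 places forward in the alphabet (wrapping around), then keep one character in every 3, starting at position 1 (positions 1st, 4th, 7th, ...).
For "qreymwmexskbma" the result is "yguau".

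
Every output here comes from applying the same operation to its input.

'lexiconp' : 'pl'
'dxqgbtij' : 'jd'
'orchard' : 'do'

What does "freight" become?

tf

Rule — move the first character to the end, then keep only the last 2 characters.
Applying both steps to "freight": "reightf", then "tf".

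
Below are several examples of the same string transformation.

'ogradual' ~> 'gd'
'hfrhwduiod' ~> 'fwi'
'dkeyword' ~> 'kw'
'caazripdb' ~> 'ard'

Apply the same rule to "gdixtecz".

The transformation: delete the last character, then keep one character in every 3, starting at position 2 (positions 2nd, 5th, 8th, ...).
For "gdixtecz", step one produces "gdixtec"; step two turns that into "dt".

dt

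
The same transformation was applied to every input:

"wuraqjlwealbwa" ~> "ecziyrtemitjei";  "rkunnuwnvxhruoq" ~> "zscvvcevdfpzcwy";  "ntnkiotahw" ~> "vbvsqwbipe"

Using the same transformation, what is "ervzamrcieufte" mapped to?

mzdhiuzkqmcnbm

Rule — shift every letter 8 places forward in the alphabet (wrapping around).
Doing the same to "ervzamrcieufte": "mzdhiuzkqmcnbm".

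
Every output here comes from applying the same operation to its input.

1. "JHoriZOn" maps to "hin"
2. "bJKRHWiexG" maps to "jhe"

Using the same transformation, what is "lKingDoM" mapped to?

kgm

In each case the input is transformed by: keep one character in every 3, starting at position 2 (positions 2nd, 5th, 8th, ...), then convert every letter to lowercase.
On "lKingDoM": the first step gives "KgM", and the second then gives "kgm".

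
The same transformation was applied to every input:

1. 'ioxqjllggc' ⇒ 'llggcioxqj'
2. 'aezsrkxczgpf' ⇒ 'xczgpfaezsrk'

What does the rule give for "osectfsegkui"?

segkuiosectf

What's happening: swap the front and back halves of the string.
So "osectfsegkui" becomes "segkuiosectf".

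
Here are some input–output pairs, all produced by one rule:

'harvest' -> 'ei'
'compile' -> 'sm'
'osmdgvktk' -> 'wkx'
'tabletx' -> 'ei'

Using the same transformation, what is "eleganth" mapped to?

pel

Rule — keep one character in every 3, starting at position 2 (positions 2nd, 5th, 8th, ...), then shift every letter 4 places forward in the alphabet (wrapping around).
Starting from "eleganth": after the first operation, "lah"; after the second, "pel".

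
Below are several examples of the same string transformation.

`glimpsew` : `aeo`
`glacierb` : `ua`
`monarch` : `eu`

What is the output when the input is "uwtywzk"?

The rule is to shift every letter 8 places backward in the alphabet (wrapping around), then keep only the vowels.
So "uwtywzk" becomes "oo".

oo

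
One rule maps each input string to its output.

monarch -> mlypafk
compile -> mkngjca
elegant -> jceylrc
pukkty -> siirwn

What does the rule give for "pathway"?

The pattern: move the first character to the end, then shift every letter 2 places backward in the alphabet (wrapping around).
For "pathway", step one produces "athwayp"; step two turns that into "yrfuywn".

yrfuywn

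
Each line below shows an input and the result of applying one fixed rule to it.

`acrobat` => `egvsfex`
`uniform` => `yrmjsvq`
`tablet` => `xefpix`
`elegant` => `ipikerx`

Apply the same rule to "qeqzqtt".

The pattern: shift every letter 4 places forward in the alphabet (wrapping around).
"qeqzqtt" → "uiuduxx".

uiuduxx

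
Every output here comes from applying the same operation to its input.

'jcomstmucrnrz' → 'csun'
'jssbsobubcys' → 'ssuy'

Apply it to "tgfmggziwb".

Looking at the pairs, the operation is to keep one character in every 3, starting at position 2 (positions 2nd, 5th, 8th, ...).
For "tgfmggziwb" the result is "ggi".

ggi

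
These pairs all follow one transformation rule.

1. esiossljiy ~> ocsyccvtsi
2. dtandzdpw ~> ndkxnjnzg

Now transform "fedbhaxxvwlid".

ponlrkhhfgvsn

The rule is to shift every letter 10 places forward in the alphabet (wrapping around).
"fedbhaxxvwlid" → "ponlrkhhfgvsn".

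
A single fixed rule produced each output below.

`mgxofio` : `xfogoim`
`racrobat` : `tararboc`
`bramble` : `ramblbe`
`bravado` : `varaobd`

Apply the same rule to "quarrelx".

xauerlrq

The pattern: sort the characters into reverse alphabetical order, then take characters alternately from the front and the back (1st, last, 2nd, 2nd-last, ...).
Starting from "quarrelx": after the first operation, "xurrqlea"; after the second, "xauerlrq".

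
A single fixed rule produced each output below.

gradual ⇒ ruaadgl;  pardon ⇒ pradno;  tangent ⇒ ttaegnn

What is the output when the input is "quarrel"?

ruaelqr

Looking at the pairs, the operation is to sort the characters into alphabetical order, then move the last 2 characters to the front (rotate right by 2).
"quarrel" → "aelqrru" → "ruaelqr".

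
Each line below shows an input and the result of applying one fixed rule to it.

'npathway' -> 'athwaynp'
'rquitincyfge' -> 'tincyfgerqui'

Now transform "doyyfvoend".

yfvoenddoy

Rule — move the last 2 characters to the front (rotate right by 2), then swap the front and back halves of the string.
Applying both steps to "doyyfvoend": "nddoyyfvoe", then "yfvoenddoy".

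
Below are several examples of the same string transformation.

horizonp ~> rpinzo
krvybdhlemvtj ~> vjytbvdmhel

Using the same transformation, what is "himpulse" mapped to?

mepsul

The transformation: delete the first 2 characters, then take characters alternately from the front and the back (1st, last, 2nd, 2nd-last, ...).
Starting from "himpulse": after the first operation, "mpulse"; after the second, "mepsul".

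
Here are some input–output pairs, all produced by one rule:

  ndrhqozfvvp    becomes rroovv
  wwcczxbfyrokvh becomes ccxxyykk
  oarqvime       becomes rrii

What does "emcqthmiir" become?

cchhii

The rule is to keep one character in every 3, starting at position 3 (positions 3rd, 6th, 9th, ...), then double every character.
For "emcqthmiir", step one produces "chi"; step two turns that into "cchhii".
(Check on "oarqvime": → "ri" → "rrii" ✓)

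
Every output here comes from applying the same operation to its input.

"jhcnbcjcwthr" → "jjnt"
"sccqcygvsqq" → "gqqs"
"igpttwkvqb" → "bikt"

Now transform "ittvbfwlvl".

Rule — keep one character in every 3, starting at position 1 (positions 1st, 4th, 7th, ...), then sort the characters into alphabetical order.
On "ittvbfwlvl" that produces "ilvw".

ilvw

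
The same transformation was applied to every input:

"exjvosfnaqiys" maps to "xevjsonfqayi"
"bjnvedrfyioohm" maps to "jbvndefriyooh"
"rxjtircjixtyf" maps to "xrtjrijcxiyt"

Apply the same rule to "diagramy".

What's happening: delete the last character, then swap each adjacent pair of characters (1↔2, 3↔4, ...).
For "diagramy", step one produces "diagram"; step two turns that into "idgaarm".

idgaarm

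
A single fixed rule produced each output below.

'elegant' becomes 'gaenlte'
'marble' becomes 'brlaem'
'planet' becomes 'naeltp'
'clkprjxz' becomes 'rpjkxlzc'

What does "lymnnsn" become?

What's happening: take characters alternately from the front and the back (1st, last, 2nd, 2nd-last, ...), then reverse the string.
Applying that to "lymnnsn" gives "nnmsynl".

nnmsynl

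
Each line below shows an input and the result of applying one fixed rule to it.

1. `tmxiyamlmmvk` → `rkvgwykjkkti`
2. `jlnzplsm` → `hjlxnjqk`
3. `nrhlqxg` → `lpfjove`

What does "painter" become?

Each output is the input with this applied: shift every letter 2 places backward in the alphabet (wrapping around).
For "painter" the result is "nyglrcp".

nyglrcp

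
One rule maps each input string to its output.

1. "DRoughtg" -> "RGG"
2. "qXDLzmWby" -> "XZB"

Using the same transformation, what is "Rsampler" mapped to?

The transformation: keep one character in every 3, starting at position 2 (positions 2nd, 5th, 8th, ...), then convert every letter to uppercase.
For "Rsampler", step one produces "spr"; step two turns that into "SPR".

SPR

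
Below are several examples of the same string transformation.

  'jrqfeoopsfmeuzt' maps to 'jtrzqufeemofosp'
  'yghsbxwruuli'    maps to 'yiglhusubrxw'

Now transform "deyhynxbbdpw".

Each output is the input with this applied: take characters alternately from the front and the back (1st, last, 2nd, 2nd-last, ...).
On "deyhynxbbdpw" that produces "dwepydhbybnx".

dwepydhbybnx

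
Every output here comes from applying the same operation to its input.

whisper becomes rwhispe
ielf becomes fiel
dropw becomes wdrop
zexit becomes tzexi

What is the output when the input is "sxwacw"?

The transformation: move the last character to the front.
For "sxwacw" the result is "wsxwac".

wsxwac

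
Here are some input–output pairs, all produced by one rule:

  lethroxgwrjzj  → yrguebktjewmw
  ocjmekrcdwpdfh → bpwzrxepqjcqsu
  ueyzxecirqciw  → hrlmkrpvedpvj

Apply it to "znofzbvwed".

mabsmoijrq

Looking at the pairs, the operation is to shift every letter 13 places forward in the alphabet (wrapping around) — i.e. ROT13.
"znofzbvwed" → "mabsmoijrq".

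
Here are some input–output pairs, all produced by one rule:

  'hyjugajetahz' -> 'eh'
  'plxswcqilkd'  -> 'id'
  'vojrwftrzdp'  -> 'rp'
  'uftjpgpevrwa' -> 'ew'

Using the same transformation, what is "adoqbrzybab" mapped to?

Each output is the input with this applied: keep one character in every 3, starting at position 2 (positions 2nd, 5th, 8th, ...), then delete the first 2 characters.
On "adoqbrzybab": the first step gives "dbyb", and the second then gives "yb".

yb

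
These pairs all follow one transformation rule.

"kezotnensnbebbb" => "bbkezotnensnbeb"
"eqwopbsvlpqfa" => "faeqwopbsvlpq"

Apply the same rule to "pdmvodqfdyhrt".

rtpdmvodqfdyh

Each output is the input with this applied: move the last 2 characters to the front (rotate right by 2).
Applying that to "pdmvodqfdyhrt" gives "rtpdmvodqfdyh".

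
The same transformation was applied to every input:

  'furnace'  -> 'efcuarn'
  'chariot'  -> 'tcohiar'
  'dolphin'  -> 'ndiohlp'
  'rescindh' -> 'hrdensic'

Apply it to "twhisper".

rtewphsi

The rule is to reverse the string, then take characters alternately from the front and the back (1st, last, 2nd, 2nd-last, ...).
Applying both steps to "twhisper": "repsihwt", then "rtewphsi".
(Check on "dolphin": → "nihplod" → "ndiohlp" ✓)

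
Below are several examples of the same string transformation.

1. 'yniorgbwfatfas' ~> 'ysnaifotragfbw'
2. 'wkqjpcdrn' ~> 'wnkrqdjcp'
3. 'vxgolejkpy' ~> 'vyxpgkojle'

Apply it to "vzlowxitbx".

vxzbltoiwx

The transformation: take characters alternately from the front and the back (1st, last, 2nd, 2nd-last, ...).
Applying that to "vzlowxitbx" gives "vxzbltoiwx".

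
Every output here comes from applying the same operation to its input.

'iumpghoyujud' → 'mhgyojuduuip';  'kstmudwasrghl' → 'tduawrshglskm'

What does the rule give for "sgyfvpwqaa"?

The pattern: swap each adjacent pair of characters (1↔2, 3↔4, ...), then move the first 3 characters to the end (rotate left by 3).
On "sgyfvpwqaa": the first step gives "gsfypvqwaa", and the second then gives "ypvqwaagsf".

ypvqwaagsf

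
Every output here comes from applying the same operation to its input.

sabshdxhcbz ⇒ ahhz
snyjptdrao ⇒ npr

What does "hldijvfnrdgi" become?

ljng

The pattern: keep one character in every 3, starting at position 2 (positions 2nd, 5th, 8th, ...).
Applying that to "hldijvfnrdgi" gives "ljng".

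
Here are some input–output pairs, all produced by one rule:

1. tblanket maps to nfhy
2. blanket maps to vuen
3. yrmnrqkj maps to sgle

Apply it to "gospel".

The pattern: shift every letter 6 places backward in the alphabet (wrapping around), then keep every other character starting from the first (positions 1st, 3rd, 5th, ...).
Applying that to "gospel" gives "amy".
(Check on "tblanket": → "nvfuheyn" → "nfhy" ✓)

amy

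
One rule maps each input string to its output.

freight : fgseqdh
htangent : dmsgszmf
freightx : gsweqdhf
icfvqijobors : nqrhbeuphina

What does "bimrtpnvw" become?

muvahlqso

Each output is the input with this applied: move the last 3 characters to the front (rotate right by 3), then shift every letter 1 place backward in the alphabet (wrapping around).
Doing the same to "bimrtpnvw": "muvahlqso".
(Check on "freightx": → "htxfreig" → "gsweqdhf" ✓)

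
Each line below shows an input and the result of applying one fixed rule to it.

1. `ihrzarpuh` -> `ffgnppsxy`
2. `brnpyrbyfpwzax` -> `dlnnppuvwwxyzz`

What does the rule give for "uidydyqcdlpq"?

Looking at the pairs, the operation is to shift every letter 2 places backward in the alphabet (wrapping around), then sort the characters into alphabetical order.
"uidydyqcdlpq" → "sgbwbwoabjno" → "abbbgjnoosww".
(Check on "brnpyrbyfpwzax": → "zplnwpzwdnuxyv" → "dlnnppuvwwxyzz" ✓)

abbbgjnoosww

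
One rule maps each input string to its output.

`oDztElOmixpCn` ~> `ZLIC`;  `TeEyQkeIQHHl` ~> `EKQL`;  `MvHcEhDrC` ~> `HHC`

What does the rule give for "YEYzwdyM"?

Each output is the input with this applied: keep one character in every 3, starting at position 3 (positions 3rd, 6th, 9th, ...), then convert every letter to uppercase.
Starting from "YEYzwdyM": after the first operation, "Yd"; after the second, "YD".
(Check on "oDztElOmixpCn": → "zliC" → "ZLIC" ✓)

YD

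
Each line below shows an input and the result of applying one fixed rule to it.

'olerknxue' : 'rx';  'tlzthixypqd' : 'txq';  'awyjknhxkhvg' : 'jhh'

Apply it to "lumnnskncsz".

nks

What's happening: keep one character in every 3, starting at position 1 (positions 1st, 4th, 7th, ...), then delete the first character.
Starting from "lumnnskncsz": after the first operation, "lnks"; after the second, "nks".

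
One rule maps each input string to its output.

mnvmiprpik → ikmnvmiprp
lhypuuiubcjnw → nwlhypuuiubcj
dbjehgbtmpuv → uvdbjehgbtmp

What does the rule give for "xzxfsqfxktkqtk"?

The pattern: move the last 2 characters to the front (rotate right by 2).
For "xzxfsqfxktkqtk" the result is "tkxzxfsqfxktkq".

tkxzxfsqfxktkq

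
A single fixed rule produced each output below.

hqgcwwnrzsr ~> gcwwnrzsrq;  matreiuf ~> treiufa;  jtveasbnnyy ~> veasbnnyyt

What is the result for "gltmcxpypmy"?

tmcxpypmyl

Looking at the pairs, the operation is to delete the first character, then move the first character to the end.
Doing the same to "gltmcxpypmy": "tmcxpypmyl".
(Check on "jtveasbnnyy": → "tveasbnnyy" → "veasbnnyyt" ✓)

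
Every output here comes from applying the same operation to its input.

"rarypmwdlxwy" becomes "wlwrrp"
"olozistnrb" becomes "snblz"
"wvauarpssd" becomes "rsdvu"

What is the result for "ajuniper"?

ieau

The pattern: swap the front and back halves of the string, then keep every other character starting from the first (positions 1st, 3rd, 5th, ...).
So "ajuniper" becomes "ieau".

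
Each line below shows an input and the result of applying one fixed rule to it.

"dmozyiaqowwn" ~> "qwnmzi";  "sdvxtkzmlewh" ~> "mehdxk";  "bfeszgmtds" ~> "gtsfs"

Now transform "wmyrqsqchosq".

coqmrs

Each output is the input with this applied: keep every other character starting from the second (positions 2nd, 4th, 6th, ...), then move the last 3 characters to the front (rotate right by 3).
On "wmyrqsqchosq": the first step gives "mrscoq", and the second then gives "coqmrs".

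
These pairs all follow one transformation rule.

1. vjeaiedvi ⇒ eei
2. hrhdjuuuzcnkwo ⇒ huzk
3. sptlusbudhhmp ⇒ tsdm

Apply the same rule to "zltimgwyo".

Each output is the input with this applied: keep one character in every 3, starting at position 3 (positions 3rd, 6th, 9th, ...).
For "zltimgwyo" the result is "tgo".

tgo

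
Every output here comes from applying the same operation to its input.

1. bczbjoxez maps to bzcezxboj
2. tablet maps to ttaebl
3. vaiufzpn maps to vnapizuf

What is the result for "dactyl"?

dlayct

The rule is to take characters alternately from the front and the back (1st, last, 2nd, 2nd-last, ...).
For "dactyl" the result is "dlayct".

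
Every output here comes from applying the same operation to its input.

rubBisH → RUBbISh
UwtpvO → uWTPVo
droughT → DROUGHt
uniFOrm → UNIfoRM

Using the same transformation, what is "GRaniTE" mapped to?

Rule — flip the case of every letter.
Doing the same to "GRaniTE": "grANIte".

grANIte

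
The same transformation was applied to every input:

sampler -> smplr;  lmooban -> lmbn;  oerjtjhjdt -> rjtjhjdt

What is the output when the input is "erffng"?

The pattern: remove every vowel.
For "erffng" the result is "rffng".

rffng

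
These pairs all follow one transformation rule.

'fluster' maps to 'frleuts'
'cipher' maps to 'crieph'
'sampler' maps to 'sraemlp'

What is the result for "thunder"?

Each output is the input with this applied: take characters alternately from the front and the back (1st, last, 2nd, 2nd-last, ...).
On "thunder" that produces "trheudn".

trheudn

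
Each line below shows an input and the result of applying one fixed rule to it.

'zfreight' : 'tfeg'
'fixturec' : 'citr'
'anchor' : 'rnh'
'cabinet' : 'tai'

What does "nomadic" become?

coa

What's happening: move the last 2 characters to the front (rotate right by 2), then keep every other character starting from the second (positions 2nd, 4th, 6th, ...).
On "nomadic": the first step gives "icnomad", and the second then gives "coa".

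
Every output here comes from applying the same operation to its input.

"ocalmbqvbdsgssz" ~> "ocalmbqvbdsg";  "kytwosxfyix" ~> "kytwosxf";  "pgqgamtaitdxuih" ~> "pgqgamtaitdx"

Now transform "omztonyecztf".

omztonyec

Looking at the pairs, the operation is to delete the last 3 characters.
So "omztonyecztf" becomes "omztonyec".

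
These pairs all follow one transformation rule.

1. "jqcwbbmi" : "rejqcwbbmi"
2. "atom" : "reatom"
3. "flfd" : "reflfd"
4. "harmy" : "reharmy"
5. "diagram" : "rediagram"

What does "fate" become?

refate

What's happening: prepend "re".
On "fate" that produces "refate".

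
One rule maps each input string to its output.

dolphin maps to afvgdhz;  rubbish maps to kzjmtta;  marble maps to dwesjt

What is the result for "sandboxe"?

pwksfvtg

In each case the input is transformed by: move the last 2 characters to the front (rotate right by 2), then shift every letter 8 places backward in the alphabet (wrapping around).
Applying both steps to "sandboxe": "xesandbo", then "pwksfvtg".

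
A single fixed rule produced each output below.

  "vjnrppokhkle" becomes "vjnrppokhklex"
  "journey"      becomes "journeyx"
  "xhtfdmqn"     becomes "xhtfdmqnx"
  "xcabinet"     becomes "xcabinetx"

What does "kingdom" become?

The rule is to append "x".
So "kingdom" becomes "kingdomx".

kingdomx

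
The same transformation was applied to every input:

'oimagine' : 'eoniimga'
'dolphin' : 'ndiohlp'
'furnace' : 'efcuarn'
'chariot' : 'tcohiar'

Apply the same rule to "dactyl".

Looking at the pairs, the operation is to reverse the string, then take characters alternately from the front and the back (1st, last, 2nd, 2nd-last, ...).
Starting from "dactyl": after the first operation, "lytcad"; after the second, "ldyatc".

ldyatc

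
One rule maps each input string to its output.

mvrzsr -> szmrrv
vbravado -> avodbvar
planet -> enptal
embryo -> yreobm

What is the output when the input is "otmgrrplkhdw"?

Rule — swap the front and back halves of the string, then swap each adjacent pair of characters (1↔2, 3↔4, ...).
Starting from "otmgrrplkhdw": after the first operation, "plkhdwotmgrr"; after the second, "lphkwdtogmrr".

lphkwdtogmrr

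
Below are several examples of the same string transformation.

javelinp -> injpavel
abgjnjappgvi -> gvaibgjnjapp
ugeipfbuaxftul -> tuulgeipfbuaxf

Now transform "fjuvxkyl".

kyfljuvx

What's happening: swap the first and last characters, then move the last 3 characters to the front (rotate right by 3).
On "fjuvxkyl": the first step gives "ljuvxkyf", and the second then gives "kyfljuvx".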